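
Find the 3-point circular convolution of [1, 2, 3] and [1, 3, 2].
Use y[k] = Σ_j u[j]·v[(k-j) mod 3]. y[0] = 1×1 + 2×2 + 3×3 = 14; y[1] = 1×3 + 2×1 + 3×2 = 11; y[2] = 1×2 + 2×3 + 3×1 = 11. Result: [14, 11, 11]

[14, 11, 11]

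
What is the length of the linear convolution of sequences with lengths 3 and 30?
Linear/full convolution length: m + n - 1 = 3 + 30 - 1 = 32

32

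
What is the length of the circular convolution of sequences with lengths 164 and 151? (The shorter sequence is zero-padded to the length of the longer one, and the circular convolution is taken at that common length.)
Circular convolution (zero-padding the shorter input) has length max(m, n) = max(164, 151) = 164

164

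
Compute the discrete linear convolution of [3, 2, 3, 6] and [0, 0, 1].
y[0] = 3×0 = 0; y[1] = 3×0 + 2×0 = 0; y[2] = 3×1 + 2×0 + 3×0 = 3; y[3] = 2×1 + 3×0 + 6×0 = 2; y[4] = 3×1 + 6×0 = 3; y[5] = 6×1 = 6

[0, 0, 3, 2, 3, 6]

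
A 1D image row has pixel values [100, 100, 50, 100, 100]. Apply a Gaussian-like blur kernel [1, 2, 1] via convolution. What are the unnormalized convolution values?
Convolve image row [100, 100, 50, 100, 100] with kernel [1, 2, 1]: y[0] = 100×1 = 100; y[1] = 100×2 + 100×1 = 300; y[2] = 100×1 + 100×2 + 50×1 = 350; y[3] = 100×1 + 50×2 + 100×1 = 300; y[4] = 50×1 + 100×2 + 100×1 = 350; y[5] = 100×1 + 100×2 = 300; y[6] = 100×1 = 100 → [100, 300, 350, 300, 350, 300, 100]. Normalization factor = sum(kernel) = 4.

[100, 300, 350, 300, 350, 300, 100]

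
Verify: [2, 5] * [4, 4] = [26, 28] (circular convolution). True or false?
Recompute circular convolution of [2, 5] and [4, 4]: y[0] = 2×4 + 5×4 = 28; y[1] = 2×4 + 5×4 = 28 → [28, 28]. Compare to given [26, 28]: they differ at index 0: given 26, correct 28, so answer: No

No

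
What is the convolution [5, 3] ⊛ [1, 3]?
y[0] = 5×1 = 5; y[1] = 5×3 + 3×1 = 18; y[2] = 3×3 = 9

[5, 18, 9]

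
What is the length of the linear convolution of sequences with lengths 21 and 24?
Linear/full convolution length: m + n - 1 = 21 + 24 - 1 = 44

44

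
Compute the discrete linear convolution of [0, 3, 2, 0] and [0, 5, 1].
y[0] = 0×0 = 0; y[1] = 0×5 + 3×0 = 0; y[2] = 0×1 + 3×5 + 2×0 = 15; y[3] = 3×1 + 2×5 + 0×0 = 13; y[4] = 2×1 + 0×5 = 2; y[5] = 0×1 = 0

[0, 0, 15, 13, 2, 0]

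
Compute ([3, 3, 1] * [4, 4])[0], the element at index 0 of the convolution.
Use y[k] = Σ_i a[i]·b[k-i] at k=0. y[0] = 3×4 = 12

12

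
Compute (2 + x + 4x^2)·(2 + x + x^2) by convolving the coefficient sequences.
Ascending coefficients: a = [2, 1, 4], b = [2, 1, 1]. c[0] = 2×2 = 4; c[1] = 2×1 + 1×2 = 4; c[2] = 2×1 + 1×1 + 4×2 = 11; c[3] = 1×1 + 4×1 = 5; c[4] = 4×1 = 4. Result coefficients: [4, 4, 11, 5, 4] → 4 + 4x + 11x^2 + 5x^3 + 4x^4

4 + 4x + 11x^2 + 5x^3 + 4x^4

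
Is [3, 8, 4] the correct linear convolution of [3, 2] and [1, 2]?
Recompute linear convolution of [3, 2] and [1, 2]: y[0] = 3×1 = 3; y[1] = 3×2 + 2×1 = 8; y[2] = 2×2 = 4 → [3, 8, 4]. Given [3, 8, 4] matches, so answer: Yes

Yes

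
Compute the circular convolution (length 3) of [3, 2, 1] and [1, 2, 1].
Use y[k] = Σ_j s[j]·t[(k-j) mod 3]. y[0] = 3×1 + 2×1 + 1×2 = 7; y[1] = 3×2 + 2×1 + 1×1 = 9; y[2] = 3×1 + 2×2 + 1×1 = 8. Result: [7, 9, 8]

[7, 9, 8]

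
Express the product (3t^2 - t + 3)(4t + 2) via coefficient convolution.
Ascending coefficients: a = [3, -1, 3], b = [2, 4]. c[0] = 3×2 = 6; c[1] = 3×4 + -1×2 = 10; c[2] = -1×4 + 3×2 = 2; c[3] = 3×4 = 12. Result coefficients: [6, 10, 2, 12] → 12t^3 + 2t^2 + 10t + 6

12t^3 + 2t^2 + 10t + 6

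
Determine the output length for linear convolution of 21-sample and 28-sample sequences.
Linear/full convolution length: m + n - 1 = 21 + 28 - 1 = 48

48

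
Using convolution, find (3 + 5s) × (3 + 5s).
Ascending coefficients: a = [3, 5], b = [3, 5]. c[0] = 3×3 = 9; c[1] = 3×5 + 5×3 = 30; c[2] = 5×5 = 25. Result coefficients: [9, 30, 25] → 9 + 30s + 25s^2

9 + 30s + 25s^2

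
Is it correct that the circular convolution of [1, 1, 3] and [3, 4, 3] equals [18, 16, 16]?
Recompute circular convolution of [1, 1, 3] and [3, 4, 3]: y[0] = 1×3 + 1×3 + 3×4 = 18; y[1] = 1×4 + 1×3 + 3×3 = 16; y[2] = 1×3 + 1×4 + 3×3 = 16 → [18, 16, 16]. Given [18, 16, 16] matches, so answer: Yes

Yes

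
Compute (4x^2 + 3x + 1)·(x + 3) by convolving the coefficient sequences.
Ascending coefficients: a = [1, 3, 4], b = [3, 1]. c[0] = 1×3 = 3; c[1] = 1×1 + 3×3 = 10; c[2] = 3×1 + 4×3 = 15; c[3] = 4×1 = 4. Result coefficients: [3, 10, 15, 4] → 4x^3 + 15x^2 + 10x + 3

4x^3 + 15x^2 + 10x + 3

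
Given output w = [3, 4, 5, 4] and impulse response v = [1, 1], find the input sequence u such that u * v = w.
Deconvolve w=[3, 4, 5, 4] by v=[1, 1]. Since v[0]=1, solve forward: u[0] = w[0] / 1 = 3; u[1] = (w[1] - 3×1) / 1 = 1; u[2] = (w[2] - 1×1) / 1 = 4. So u = [3, 1, 4]. Check by forward convolution: w[0] = 3×1 = 3; w[1] = 3×1 + 1×1 = 4; w[2] = 1×1 + 4×1 = 5; w[3] = 4×1 = 4

[3, 1, 4]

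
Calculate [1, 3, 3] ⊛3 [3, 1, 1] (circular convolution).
Use y[k] = Σ_j f[j]·g[(k-j) mod 3]. y[0] = 1×3 + 3×1 + 3×1 = 9; y[1] = 1×1 + 3×3 + 3×1 = 13; y[2] = 1×1 + 3×1 + 3×3 = 13. Result: [9, 13, 13]

[9, 13, 13]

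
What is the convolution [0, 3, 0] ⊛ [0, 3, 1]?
y[0] = 0×0 = 0; y[1] = 0×3 + 3×0 = 0; y[2] = 0×1 + 3×3 + 0×0 = 9; y[3] = 3×1 + 0×3 = 3; y[4] = 0×1 = 0

[0, 0, 9, 3, 0]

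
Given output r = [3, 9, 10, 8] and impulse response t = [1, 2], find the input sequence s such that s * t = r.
Deconvolve r=[3, 9, 10, 8] by t=[1, 2]. Since t[0]=1, solve forward: s[0] = r[0] / 1 = 3; s[1] = (r[1] - 3×2) / 1 = 3; s[2] = (r[2] - 3×2) / 1 = 4. So s = [3, 3, 4]. Check by forward convolution: r[0] = 3×1 = 3; r[1] = 3×2 + 3×1 = 9; r[2] = 3×2 + 4×1 = 10; r[3] = 4×2 = 8

[3, 3, 4]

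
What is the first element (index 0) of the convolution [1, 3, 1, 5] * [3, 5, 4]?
Use y[k] = Σ_i a[i]·b[k-i] at k=0. y[0] = 1×3 = 3

3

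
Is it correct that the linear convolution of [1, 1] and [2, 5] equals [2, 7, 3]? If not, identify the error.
Recompute linear convolution of [1, 1] and [2, 5]: y[0] = 1×2 = 2; y[1] = 1×5 + 1×2 = 7; y[2] = 1×5 = 5 → [2, 7, 5]. Compare to given [2, 7, 3]: they differ at index 2: given 3, correct 5, so answer: No

No. Error at index 2: given 3, correct 5.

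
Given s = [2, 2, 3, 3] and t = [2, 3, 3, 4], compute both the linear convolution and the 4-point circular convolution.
Linear: y_lin[0] = 2×2 = 4; y_lin[1] = 2×3 + 2×2 = 10; y_lin[2] = 2×3 + 2×3 + 3×2 = 18; y_lin[3] = 2×4 + 2×3 + 3×3 + 3×2 = 29; y_lin[4] = 2×4 + 3×3 + 3×3 = 26; y_lin[5] = 3×4 + 3×3 = 21; y_lin[6] = 3×4 = 12 → [4, 10, 18, 29, 26, 21, 12]. Circular (length 4): y[0] = 2×2 + 2×4 + 3×3 + 3×3 = 30; y[1] = 2×3 + 2×2 + 3×4 + 3×3 = 31; y[2] = 2×3 + 2×3 + 3×2 + 3×4 = 30; y[3] = 2×4 + 2×3 + 3×3 + 3×2 = 29 → [30, 31, 30, 29]

Linear: [4, 10, 18, 29, 26, 21, 12], Circular: [30, 31, 30, 29]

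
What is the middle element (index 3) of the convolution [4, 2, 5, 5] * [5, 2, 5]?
Use y[k] = Σ_i a[i]·b[k-i] at k=3. y[3] = 2×5 + 5×2 + 5×5 = 45

45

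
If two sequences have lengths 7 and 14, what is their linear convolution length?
Linear/full convolution length: m + n - 1 = 7 + 14 - 1 = 20

20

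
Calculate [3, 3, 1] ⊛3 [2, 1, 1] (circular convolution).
Use y[k] = Σ_j x[j]·h[(k-j) mod 3]. y[0] = 3×2 + 3×1 + 1×1 = 10; y[1] = 3×1 + 3×2 + 1×1 = 10; y[2] = 3×1 + 3×1 + 1×2 = 8. Result: [10, 10, 8]

[10, 10, 8]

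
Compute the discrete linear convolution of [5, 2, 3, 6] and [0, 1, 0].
y[0] = 5×0 = 0; y[1] = 5×1 + 2×0 = 5; y[2] = 5×0 + 2×1 + 3×0 = 2; y[3] = 2×0 + 3×1 + 6×0 = 3; y[4] = 3×0 + 6×1 = 6; y[5] = 6×0 = 0

[0, 5, 2, 3, 6, 0]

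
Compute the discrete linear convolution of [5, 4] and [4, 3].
y[0] = 5×4 = 20; y[1] = 5×3 + 4×4 = 31; y[2] = 4×3 = 12

[20, 31, 12]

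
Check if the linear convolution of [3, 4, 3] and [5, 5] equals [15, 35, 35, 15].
Recompute linear convolution of [3, 4, 3] and [5, 5]: y[0] = 3×5 = 15; y[1] = 3×5 + 4×5 = 35; y[2] = 4×5 + 3×5 = 35; y[3] = 3×5 = 15 → [15, 35, 35, 15]. Given [15, 35, 35, 15] matches, so answer: Yes

Yes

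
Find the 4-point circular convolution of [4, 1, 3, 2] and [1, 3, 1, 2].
Use y[k] = Σ_j a[j]·b[(k-j) mod 4]. y[0] = 4×1 + 1×2 + 3×1 + 2×3 = 15; y[1] = 4×3 + 1×1 + 3×2 + 2×1 = 21; y[2] = 4×1 + 1×3 + 3×1 + 2×2 = 14; y[3] = 4×2 + 1×1 + 3×3 + 2×1 = 20. Result: [15, 21, 14, 20]

[15, 21, 14, 20]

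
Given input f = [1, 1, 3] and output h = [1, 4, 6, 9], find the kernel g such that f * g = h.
Output length 4 = len(f) + len(g) - 1 ⇒ len(g) = 2. Solve g forward using g[k] = (h[k] - Σ_{i≥1} f[i]·g[k-i]) / f[0]: g[0] = h[0] / f[0] = 1 / 1 = 1; g[1] = (h[1] - 1×1) / f[0] = (4 - 1×1) / 1 = 3. So g = [1, 3]. Forward-check [1, 1, 3] * [1, 3]: h[0] = 1×1 = 1; h[1] = 1×3 + 1×1 = 4; h[2] = 1×3 + 3×1 = 6; h[3] = 3×3 = 9 → [1, 4, 6, 9] ✓

[1, 3]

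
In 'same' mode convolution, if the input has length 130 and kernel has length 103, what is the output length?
'Same' mode returns an output with the same length as the input: 130

130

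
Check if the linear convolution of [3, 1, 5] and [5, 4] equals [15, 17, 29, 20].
Recompute linear convolution of [3, 1, 5] and [5, 4]: y[0] = 3×5 = 15; y[1] = 3×4 + 1×5 = 17; y[2] = 1×4 + 5×5 = 29; y[3] = 5×4 = 20 → [15, 17, 29, 20]. Given [15, 17, 29, 20] matches, so answer: Yes

Yes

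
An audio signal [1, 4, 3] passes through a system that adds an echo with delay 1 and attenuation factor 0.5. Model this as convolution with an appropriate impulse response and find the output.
Direct-path + delayed-attenuated-path model → impulse response h = [1, 0.5] (1 at lag 0, 0.5 at lag 1). Output y[n] = x[n] + 0.5·x[n - 1] (with x[n] = 0 outside 0..2): y[0] = 1 + 0.5×0 = 1; y[1] = 4 + 0.5×1 = 4.5; y[2] = 3 + 0.5×4 = 5.0; y[3] = 0 + 0.5×3 = 1.5. So y = [1, 4.5, 5.0, 1.5]

[1, 4.5, 5.0, 1.5]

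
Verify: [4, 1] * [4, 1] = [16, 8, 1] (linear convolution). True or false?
Recompute linear convolution of [4, 1] and [4, 1]: y[0] = 4×4 = 16; y[1] = 4×1 + 1×4 = 8; y[2] = 1×1 = 1 → [16, 8, 1]. Given [16, 8, 1] matches, so answer: Yes

Yes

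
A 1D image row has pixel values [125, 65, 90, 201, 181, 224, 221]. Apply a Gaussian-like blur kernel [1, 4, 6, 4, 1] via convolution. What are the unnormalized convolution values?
Convolve image row [125, 65, 90, 201, 181, 224, 221] with kernel [1, 4, 6, 4, 1]: y[0] = 125×1 = 125; y[1] = 125×4 + 65×1 = 565; y[2] = 125×6 + 65×4 + 90×1 = 1100; y[3] = 125×4 + 65×6 + 90×4 + 201×1 = 1451; y[4] = 125×1 + 65×4 + 90×6 + 201×4 + 181×1 = 1910; y[5] = 65×1 + 90×4 + 201×6 + 181×4 + 224×1 = 2579; y[6] = 90×1 + 201×4 + 181×6 + 224×4 + 221×1 = 3097; y[7] = 201×1 + 181×4 + 224×6 + 221×4 = 3153; y[8] = 181×1 + 224×4 + 221×6 = 2403; y[9] = 224×1 + 221×4 = 1108; y[10] = 221×1 = 221 → [125, 565, 1100, 1451, 1910, 2579, 3097, 3153, 2403, 1108, 221]. Normalization factor = sum(kernel) = 16.

[125, 565, 1100, 1451, 1910, 2579, 3097, 3153, 2403, 1108, 221]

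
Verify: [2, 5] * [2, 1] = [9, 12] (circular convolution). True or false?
Recompute circular convolution of [2, 5] and [2, 1]: y[0] = 2×2 + 5×1 = 9; y[1] = 2×1 + 5×2 = 12 → [9, 12]. Given [9, 12] matches, so answer: Yes

Yes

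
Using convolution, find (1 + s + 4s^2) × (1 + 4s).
Ascending coefficients: a = [1, 1, 4], b = [1, 4]. c[0] = 1×1 = 1; c[1] = 1×4 + 1×1 = 5; c[2] = 1×4 + 4×1 = 8; c[3] = 4×4 = 16. Result coefficients: [1, 5, 8, 16] → 1 + 5s + 8s^2 + 16s^3

1 + 5s + 8s^2 + 16s^3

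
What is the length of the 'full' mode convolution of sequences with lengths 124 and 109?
Linear/full convolution length: m + n - 1 = 124 + 109 - 1 = 232

232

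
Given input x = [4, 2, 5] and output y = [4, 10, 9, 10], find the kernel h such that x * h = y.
Output length 4 = len(x) + len(h) - 1 ⇒ len(h) = 2. Solve h forward using h[k] = (y[k] - Σ_{i≥1} x[i]·h[k-i]) / x[0]: h[0] = y[0] / x[0] = 4 / 4 = 1; h[1] = (y[1] - 2×1) / x[0] = (10 - 2×1) / 4 = 2. So h = [1, 2]. Forward-check [4, 2, 5] * [1, 2]: y[0] = 4×1 = 4; y[1] = 4×2 + 2×1 = 10; y[2] = 2×2 + 5×1 = 9; y[3] = 5×2 = 10 → [4, 10, 9, 10] ✓

[1, 2]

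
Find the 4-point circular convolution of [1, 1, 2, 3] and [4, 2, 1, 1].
Use y[k] = Σ_j a[j]·b[(k-j) mod 4]. y[0] = 1×4 + 1×1 + 2×1 + 3×2 = 13; y[1] = 1×2 + 1×4 + 2×1 + 3×1 = 11; y[2] = 1×1 + 1×2 + 2×4 + 3×1 = 14; y[3] = 1×1 + 1×1 + 2×2 + 3×4 = 18. Result: [13, 11, 14, 18]

[13, 11, 14, 18]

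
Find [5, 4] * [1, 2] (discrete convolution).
y[0] = 5×1 = 5; y[1] = 5×2 + 4×1 = 14; y[2] = 4×2 = 8

[5, 14, 8]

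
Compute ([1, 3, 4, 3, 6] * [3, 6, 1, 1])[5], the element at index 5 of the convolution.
Use y[k] = Σ_i a[i]·b[k-i] at k=5. y[5] = 4×1 + 3×1 + 6×6 = 43

43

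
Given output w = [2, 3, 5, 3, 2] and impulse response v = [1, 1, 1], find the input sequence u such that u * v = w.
Deconvolve w=[2, 3, 5, 3, 2] by v=[1, 1, 1]. Since v[0]=1, solve forward: u[0] = w[0] / 1 = 2; u[1] = (w[1] - 2×1) / 1 = 1; u[2] = (w[2] - 1×1 - 2×1) / 1 = 2. So u = [2, 1, 2]. Check by forward convolution: w[0] = 2×1 = 2; w[1] = 2×1 + 1×1 = 3; w[2] = 2×1 + 1×1 + 2×1 = 5; w[3] = 1×1 + 2×1 = 3; w[4] = 2×1 = 2

[2, 1, 2]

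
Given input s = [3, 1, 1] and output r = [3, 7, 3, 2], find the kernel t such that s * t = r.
Output length 4 = len(s) + len(t) - 1 ⇒ len(t) = 2. Solve t forward using t[k] = (r[k] - Σ_{i≥1} s[i]·t[k-i]) / s[0]: t[0] = r[0] / s[0] = 3 / 3 = 1; t[1] = (r[1] - 1×1) / s[0] = (7 - 1×1) / 3 = 2. So t = [1, 2]. Forward-check [3, 1, 1] * [1, 2]: r[0] = 3×1 = 3; r[1] = 3×2 + 1×1 = 7; r[2] = 1×2 + 1×1 = 3; r[3] = 1×2 = 2 → [3, 7, 3, 2] ✓

[1, 2]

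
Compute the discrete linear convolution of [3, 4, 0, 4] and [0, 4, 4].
y[0] = 3×0 = 0; y[1] = 3×4 + 4×0 = 12; y[2] = 3×4 + 4×4 + 0×0 = 28; y[3] = 4×4 + 0×4 + 4×0 = 16; y[4] = 0×4 + 4×4 = 16; y[5] = 4×4 = 16

[0, 12, 28, 16, 16, 16]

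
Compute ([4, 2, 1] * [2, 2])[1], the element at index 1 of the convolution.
Use y[k] = Σ_i a[i]·b[k-i] at k=1. y[1] = 4×2 + 2×2 = 12

12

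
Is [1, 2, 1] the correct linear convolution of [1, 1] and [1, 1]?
Recompute linear convolution of [1, 1] and [1, 1]: y[0] = 1×1 = 1; y[1] = 1×1 + 1×1 = 2; y[2] = 1×1 = 1 → [1, 2, 1]. Given [1, 2, 1] matches, so answer: Yes

Yes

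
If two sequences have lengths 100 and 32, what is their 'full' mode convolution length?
Linear/full convolution length: m + n - 1 = 100 + 32 - 1 = 131

131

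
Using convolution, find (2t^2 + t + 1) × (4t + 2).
Ascending coefficients: a = [1, 1, 2], b = [2, 4]. c[0] = 1×2 = 2; c[1] = 1×4 + 1×2 = 6; c[2] = 1×4 + 2×2 = 8; c[3] = 2×4 = 8. Result coefficients: [2, 6, 8, 8] → 8t^3 + 8t^2 + 6t + 2

8t^3 + 8t^2 + 6t + 2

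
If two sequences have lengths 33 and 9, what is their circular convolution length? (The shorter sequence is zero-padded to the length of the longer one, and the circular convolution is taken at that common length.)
Circular convolution (zero-padding the shorter input) has length max(m, n) = max(33, 9) = 33

33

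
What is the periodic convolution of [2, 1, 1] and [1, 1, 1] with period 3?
Use y[k] = Σ_j s[j]·t[(k-j) mod 3]. y[0] = 2×1 + 1×1 + 1×1 = 4; y[1] = 2×1 + 1×1 + 1×1 = 4; y[2] = 2×1 + 1×1 + 1×1 = 4. Result: [4, 4, 4]

[4, 4, 4]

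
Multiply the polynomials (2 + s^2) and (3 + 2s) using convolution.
Ascending coefficients: a = [2, 0, 1], b = [3, 2]. c[0] = 2×3 = 6; c[1] = 2×2 + 0×3 = 4; c[2] = 0×2 + 1×3 = 3; c[3] = 1×2 = 2. Result coefficients: [6, 4, 3, 2] → 6 + 4s + 3s^2 + 2s^3

6 + 4s + 3s^2 + 2s^3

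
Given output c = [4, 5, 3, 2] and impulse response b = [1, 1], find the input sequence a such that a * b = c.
Deconvolve c=[4, 5, 3, 2] by b=[1, 1]. Since b[0]=1, solve forward: a[0] = c[0] / 1 = 4; a[1] = (c[1] - 4×1) / 1 = 1; a[2] = (c[2] - 1×1) / 1 = 2. So a = [4, 1, 2]. Check by forward convolution: c[0] = 4×1 = 4; c[1] = 4×1 + 1×1 = 5; c[2] = 1×1 + 2×1 = 3; c[3] = 2×1 = 2

[4, 1, 2]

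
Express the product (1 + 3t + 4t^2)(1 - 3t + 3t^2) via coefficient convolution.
Ascending coefficients: a = [1, 3, 4], b = [1, -3, 3]. c[0] = 1×1 = 1; c[1] = 1×-3 + 3×1 = 0; c[2] = 1×3 + 3×-3 + 4×1 = -2; c[3] = 3×3 + 4×-3 = -3; c[4] = 4×3 = 12. Result coefficients: [1, 0, -2, -3, 12] → 1 - 2t^2 - 3t^3 + 12t^4

1 - 2t^2 - 3t^3 + 12t^4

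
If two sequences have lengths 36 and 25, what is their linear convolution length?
Linear/full convolution length: m + n - 1 = 36 + 25 - 1 = 60

60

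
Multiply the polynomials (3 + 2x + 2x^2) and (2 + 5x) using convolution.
Ascending coefficients: a = [3, 2, 2], b = [2, 5]. c[0] = 3×2 = 6; c[1] = 3×5 + 2×2 = 19; c[2] = 2×5 + 2×2 = 14; c[3] = 2×5 = 10. Result coefficients: [6, 19, 14, 10] → 6 + 19x + 14x^2 + 10x^3

6 + 19x + 14x^2 + 10x^3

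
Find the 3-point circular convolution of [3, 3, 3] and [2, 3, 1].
Use y[k] = Σ_j s[j]·t[(k-j) mod 3]. y[0] = 3×2 + 3×1 + 3×3 = 18; y[1] = 3×3 + 3×2 + 3×1 = 18; y[2] = 3×1 + 3×3 + 3×2 = 18. Result: [18, 18, 18]

[18, 18, 18]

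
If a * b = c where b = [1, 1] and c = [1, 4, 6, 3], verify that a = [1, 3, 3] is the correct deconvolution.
Forward-compute [1, 3, 3] * [1, 1]: c[0] = 1×1 = 1; c[1] = 1×1 + 3×1 = 4; c[2] = 3×1 + 3×1 = 6; c[3] = 3×1 = 3 → [1, 4, 6, 3]. Matches given c = [1, 4, 6, 3], so verified.

Verified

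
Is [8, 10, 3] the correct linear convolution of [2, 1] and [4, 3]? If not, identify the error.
Recompute linear convolution of [2, 1] and [4, 3]: y[0] = 2×4 = 8; y[1] = 2×3 + 1×4 = 10; y[2] = 1×3 = 3 → [8, 10, 3]. Given [8, 10, 3] matches, so answer: Yes

Yes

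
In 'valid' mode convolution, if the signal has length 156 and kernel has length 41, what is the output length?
'Valid' mode counts only positions where the kernel fully overlaps the signal: m - n + 1 = 156 - 41 + 1 = 116

116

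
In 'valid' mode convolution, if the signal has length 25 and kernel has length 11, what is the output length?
'Valid' mode counts only positions where the kernel fully overlaps the signal: m - n + 1 = 25 - 11 + 1 = 15

15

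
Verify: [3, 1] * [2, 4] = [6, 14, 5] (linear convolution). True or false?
Recompute linear convolution of [3, 1] and [2, 4]: y[0] = 3×2 = 6; y[1] = 3×4 + 1×2 = 14; y[2] = 1×4 = 4 → [6, 14, 4]. Compare to given [6, 14, 5]: they differ at index 2: given 5, correct 4, so answer: No

No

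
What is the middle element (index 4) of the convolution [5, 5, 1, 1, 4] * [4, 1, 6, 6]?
Use y[k] = Σ_i a[i]·b[k-i] at k=4. y[4] = 5×6 + 1×6 + 1×1 + 4×4 = 53

53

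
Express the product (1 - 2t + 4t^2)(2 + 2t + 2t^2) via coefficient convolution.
Ascending coefficients: a = [1, -2, 4], b = [2, 2, 2]. c[0] = 1×2 = 2; c[1] = 1×2 + -2×2 = -2; c[2] = 1×2 + -2×2 + 4×2 = 6; c[3] = -2×2 + 4×2 = 4; c[4] = 4×2 = 8. Result coefficients: [2, -2, 6, 4, 8] → 2 - 2t + 6t^2 + 4t^3 + 8t^4

2 - 2t + 6t^2 + 4t^3 + 8t^4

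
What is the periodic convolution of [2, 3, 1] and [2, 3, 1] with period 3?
Use y[k] = Σ_j u[j]·v[(k-j) mod 3]. y[0] = 2×2 + 3×1 + 1×3 = 10; y[1] = 2×3 + 3×2 + 1×1 = 13; y[2] = 2×1 + 3×3 + 1×2 = 13. Result: [10, 13, 13]

[10, 13, 13]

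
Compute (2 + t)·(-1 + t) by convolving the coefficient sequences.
Ascending coefficients: a = [2, 1], b = [-1, 1]. c[0] = 2×-1 = -2; c[1] = 2×1 + 1×-1 = 1; c[2] = 1×1 = 1. Result coefficients: [-2, 1, 1] → -2 + t + t^2

-2 + t + t^2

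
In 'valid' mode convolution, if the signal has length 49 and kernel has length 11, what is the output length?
'Valid' mode counts only positions where the kernel fully overlaps the signal: m - n + 1 = 49 - 11 + 1 = 39

39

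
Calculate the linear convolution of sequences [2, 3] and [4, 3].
y[0] = 2×4 = 8; y[1] = 2×3 + 3×4 = 18; y[2] = 3×3 = 9

[8, 18, 9]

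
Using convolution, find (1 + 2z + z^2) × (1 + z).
Ascending coefficients: a = [1, 2, 1], b = [1, 1]. c[0] = 1×1 = 1; c[1] = 1×1 + 2×1 = 3; c[2] = 2×1 + 1×1 = 3; c[3] = 1×1 = 1. Result coefficients: [1, 3, 3, 1] → 1 + 3z + 3z^2 + z^3

1 + 3z + 3z^2 + z^3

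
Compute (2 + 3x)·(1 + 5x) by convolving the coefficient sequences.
Ascending coefficients: a = [2, 3], b = [1, 5]. c[0] = 2×1 = 2; c[1] = 2×5 + 3×1 = 13; c[2] = 3×5 = 15. Result coefficients: [2, 13, 15] → 2 + 13x + 15x^2

2 + 13x + 15x^2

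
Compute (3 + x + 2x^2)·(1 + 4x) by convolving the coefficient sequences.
Ascending coefficients: a = [3, 1, 2], b = [1, 4]. c[0] = 3×1 = 3; c[1] = 3×4 + 1×1 = 13; c[2] = 1×4 + 2×1 = 6; c[3] = 2×4 = 8. Result coefficients: [3, 13, 6, 8] → 3 + 13x + 6x^2 + 8x^3

3 + 13x + 6x^2 + 8x^3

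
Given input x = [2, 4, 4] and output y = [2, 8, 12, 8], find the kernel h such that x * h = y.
Output length 4 = len(x) + len(h) - 1 ⇒ len(h) = 2. Solve h forward using h[k] = (y[k] - Σ_{i≥1} x[i]·h[k-i]) / x[0]: h[0] = y[0] / x[0] = 2 / 2 = 1; h[1] = (y[1] - 4×1) / x[0] = (8 - 4×1) / 2 = 2. So h = [1, 2]. Forward-check [2, 4, 4] * [1, 2]: y[0] = 2×1 = 2; y[1] = 2×2 + 4×1 = 8; y[2] = 4×2 + 4×1 = 12; y[3] = 4×2 = 8 → [2, 8, 12, 8] ✓

[1, 2]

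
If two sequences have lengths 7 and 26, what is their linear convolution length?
Linear/full convolution length: m + n - 1 = 7 + 26 - 1 = 32

32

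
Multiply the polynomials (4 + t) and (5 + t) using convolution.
Ascending coefficients: a = [4, 1], b = [5, 1]. c[0] = 4×5 = 20; c[1] = 4×1 + 1×5 = 9; c[2] = 1×1 = 1. Result coefficients: [20, 9, 1] → 20 + 9t + t^2

20 + 9t + t^2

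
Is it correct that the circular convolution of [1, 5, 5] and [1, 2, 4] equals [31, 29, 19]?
Recompute circular convolution of [1, 5, 5] and [1, 2, 4]: y[0] = 1×1 + 5×4 + 5×2 = 31; y[1] = 1×2 + 5×1 + 5×4 = 27; y[2] = 1×4 + 5×2 + 5×1 = 19 → [31, 27, 19]. Compare to given [31, 29, 19]: they differ at index 1: given 29, correct 27, so answer: No

No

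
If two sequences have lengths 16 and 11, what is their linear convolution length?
Linear/full convolution length: m + n - 1 = 16 + 11 - 1 = 26

26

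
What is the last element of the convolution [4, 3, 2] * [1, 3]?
Use y[k] = Σ_i a[i]·b[k-i] at k=3. y[3] = 2×3 = 6

6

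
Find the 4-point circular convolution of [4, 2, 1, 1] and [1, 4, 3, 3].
Use y[k] = Σ_j f[j]·g[(k-j) mod 4]. y[0] = 4×1 + 2×3 + 1×3 + 1×4 = 17; y[1] = 4×4 + 2×1 + 1×3 + 1×3 = 24; y[2] = 4×3 + 2×4 + 1×1 + 1×3 = 24; y[3] = 4×3 + 2×3 + 1×4 + 1×1 = 23. Result: [17, 24, 24, 23]

[17, 24, 24, 23]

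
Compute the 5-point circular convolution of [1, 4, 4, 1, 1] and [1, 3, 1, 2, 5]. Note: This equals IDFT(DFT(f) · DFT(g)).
Either evaluate y[k] = Σ_j f[j]·g[(k-j) mod 5] directly, or use IDFT(DFT(f) · DFT(g)). y[0] = 1×1 + 4×5 + 4×2 + 1×1 + 1×3 = 33; y[1] = 1×3 + 4×1 + 4×5 + 1×2 + 1×1 = 30; y[2] = 1×1 + 4×3 + 4×1 + 1×5 + 1×2 = 24; y[3] = 1×2 + 4×1 + 4×3 + 1×1 + 1×5 = 24; y[4] = 1×5 + 4×2 + 4×1 + 1×3 + 1×1 = 21. Result: [33, 30, 24, 24, 21]

[33, 30, 24, 24, 21]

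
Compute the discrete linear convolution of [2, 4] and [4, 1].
y[0] = 2×4 = 8; y[1] = 2×1 + 4×4 = 18; y[2] = 4×1 = 4

[8, 18, 4]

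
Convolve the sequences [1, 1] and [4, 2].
y[0] = 1×4 = 4; y[1] = 1×2 + 1×4 = 6; y[2] = 1×2 = 2

[4, 6, 2]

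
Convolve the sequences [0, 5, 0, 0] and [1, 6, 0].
y[0] = 0×1 = 0; y[1] = 0×6 + 5×1 = 5; y[2] = 0×0 + 5×6 + 0×1 = 30; y[3] = 5×0 + 0×6 + 0×1 = 0; y[4] = 0×0 + 0×6 = 0; y[5] = 0×0 = 0

[0, 5, 30, 0, 0, 0]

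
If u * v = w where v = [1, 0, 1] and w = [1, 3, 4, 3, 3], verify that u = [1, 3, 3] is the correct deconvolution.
Forward-compute [1, 3, 3] * [1, 0, 1]: w[0] = 1×1 = 1; w[1] = 1×0 + 3×1 = 3; w[2] = 1×1 + 3×0 + 3×1 = 4; w[3] = 3×1 + 3×0 = 3; w[4] = 3×1 = 3 → [1, 3, 4, 3, 3]. Matches given w = [1, 3, 4, 3, 3], so verified.

Verified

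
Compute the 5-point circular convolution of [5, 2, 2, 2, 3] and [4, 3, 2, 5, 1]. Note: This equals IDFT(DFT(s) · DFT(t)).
Either evaluate y[k] = Σ_j s[j]·t[(k-j) mod 5] directly, or use IDFT(DFT(s) · DFT(t)). y[0] = 5×4 + 2×1 + 2×5 + 2×2 + 3×3 = 45; y[1] = 5×3 + 2×4 + 2×1 + 2×5 + 3×2 = 41; y[2] = 5×2 + 2×3 + 2×4 + 2×1 + 3×5 = 41; y[3] = 5×5 + 2×2 + 2×3 + 2×4 + 3×1 = 46; y[4] = 5×1 + 2×5 + 2×2 + 2×3 + 3×4 = 37. Result: [45, 41, 41, 46, 37]

[45, 41, 41, 46, 37]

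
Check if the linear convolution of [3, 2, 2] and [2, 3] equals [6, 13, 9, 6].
Recompute linear convolution of [3, 2, 2] and [2, 3]: y[0] = 3×2 = 6; y[1] = 3×3 + 2×2 = 13; y[2] = 2×3 + 2×2 = 10; y[3] = 2×3 = 6 → [6, 13, 10, 6]. Compare to given [6, 13, 9, 6]: they differ at index 2: given 9, correct 10, so answer: No

No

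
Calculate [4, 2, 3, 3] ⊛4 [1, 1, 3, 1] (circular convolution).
Use y[k] = Σ_j u[j]·v[(k-j) mod 4]. y[0] = 4×1 + 2×1 + 3×3 + 3×1 = 18; y[1] = 4×1 + 2×1 + 3×1 + 3×3 = 18; y[2] = 4×3 + 2×1 + 3×1 + 3×1 = 20; y[3] = 4×1 + 2×3 + 3×1 + 3×1 = 16. Result: [18, 18, 20, 16]

[18, 18, 20, 16]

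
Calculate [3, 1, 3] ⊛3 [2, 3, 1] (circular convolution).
Use y[k] = Σ_j a[j]·b[(k-j) mod 3]. y[0] = 3×2 + 1×1 + 3×3 = 16; y[1] = 3×3 + 1×2 + 3×1 = 14; y[2] = 3×1 + 1×3 + 3×2 = 12. Result: [16, 14, 12]

[16, 14, 12]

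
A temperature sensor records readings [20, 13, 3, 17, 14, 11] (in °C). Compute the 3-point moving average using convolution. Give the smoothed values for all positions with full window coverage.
3-point moving average kernel = [1, 1, 1]. Apply in 'valid' mode (full window coverage): avg[0] = (20 + 13 + 3) / 3 = 12.0; avg[1] = (13 + 3 + 17) / 3 = 11.0; avg[2] = (3 + 17 + 14) / 3 = 11.33; avg[3] = (17 + 14 + 11) / 3 = 14.0. Smoothed values: [12.0, 11.0, 11.33, 14.0]

[12.0, 11.0, 11.33, 14.0]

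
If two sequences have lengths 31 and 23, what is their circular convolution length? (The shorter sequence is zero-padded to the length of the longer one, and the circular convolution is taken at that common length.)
Circular convolution (zero-padding the shorter input) has length max(m, n) = max(31, 23) = 31

31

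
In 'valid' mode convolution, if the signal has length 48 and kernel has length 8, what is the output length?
'Valid' mode counts only positions where the kernel fully overlaps the signal: m - n + 1 = 48 - 8 + 1 = 41

41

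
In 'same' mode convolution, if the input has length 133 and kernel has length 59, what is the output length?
'Same' mode returns an output with the same length as the input: 133

133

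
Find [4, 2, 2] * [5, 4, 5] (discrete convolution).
y[0] = 4×5 = 20; y[1] = 4×4 + 2×5 = 26; y[2] = 4×5 + 2×4 + 2×5 = 38; y[3] = 2×5 + 2×4 = 18; y[4] = 2×5 = 10

[20, 26, 38, 18, 10]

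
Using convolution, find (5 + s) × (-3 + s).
Ascending coefficients: a = [5, 1], b = [-3, 1]. c[0] = 5×-3 = -15; c[1] = 5×1 + 1×-3 = 2; c[2] = 1×1 = 1. Result coefficients: [-15, 2, 1] → -15 + 2s + s^2

-15 + 2s + s^2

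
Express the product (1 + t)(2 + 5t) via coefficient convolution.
Ascending coefficients: a = [1, 1], b = [2, 5]. c[0] = 1×2 = 2; c[1] = 1×5 + 1×2 = 7; c[2] = 1×5 = 5. Result coefficients: [2, 7, 5] → 2 + 7t + 5t^2

2 + 7t + 5t^2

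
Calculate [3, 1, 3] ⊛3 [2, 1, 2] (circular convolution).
Use y[k] = Σ_j f[j]·g[(k-j) mod 3]. y[0] = 3×2 + 1×2 + 3×1 = 11; y[1] = 3×1 + 1×2 + 3×2 = 11; y[2] = 3×2 + 1×1 + 3×2 = 13. Result: [11, 11, 13]

[11, 11, 13]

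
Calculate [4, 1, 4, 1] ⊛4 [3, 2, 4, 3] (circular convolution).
Use y[k] = Σ_j f[j]·g[(k-j) mod 4]. y[0] = 4×3 + 1×3 + 4×4 + 1×2 = 33; y[1] = 4×2 + 1×3 + 4×3 + 1×4 = 27; y[2] = 4×4 + 1×2 + 4×3 + 1×3 = 33; y[3] = 4×3 + 1×4 + 4×2 + 1×3 = 27. Result: [33, 27, 33, 27]

[33, 27, 33, 27]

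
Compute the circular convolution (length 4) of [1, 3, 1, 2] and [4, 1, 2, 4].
Use y[k] = Σ_j a[j]·b[(k-j) mod 4]. y[0] = 1×4 + 3×4 + 1×2 + 2×1 = 20; y[1] = 1×1 + 3×4 + 1×4 + 2×2 = 21; y[2] = 1×2 + 3×1 + 1×4 + 2×4 = 17; y[3] = 1×4 + 3×2 + 1×1 + 2×4 = 19. Result: [20, 21, 17, 19]

[20, 21, 17, 19]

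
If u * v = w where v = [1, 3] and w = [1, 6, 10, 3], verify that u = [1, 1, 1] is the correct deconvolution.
Forward-compute [1, 1, 1] * [1, 3]: w[0] = 1×1 = 1; w[1] = 1×3 + 1×1 = 4; w[2] = 1×3 + 1×1 = 4; w[3] = 1×3 = 3 → [1, 4, 4, 3]. Does not match given w = [1, 6, 10, 3].

Not verified. [1, 1, 1] * [1, 3] = [1, 4, 4, 3], which differs from [1, 6, 10, 3] at index 1.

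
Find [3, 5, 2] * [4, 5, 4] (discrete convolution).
y[0] = 3×4 = 12; y[1] = 3×5 + 5×4 = 35; y[2] = 3×4 + 5×5 + 2×4 = 45; y[3] = 5×4 + 2×5 = 30; y[4] = 2×4 = 8

[12, 35, 45, 30, 8]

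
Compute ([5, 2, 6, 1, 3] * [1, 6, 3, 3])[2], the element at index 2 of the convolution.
Use y[k] = Σ_i a[i]·b[k-i] at k=2. y[2] = 5×3 + 2×6 + 6×1 = 33

33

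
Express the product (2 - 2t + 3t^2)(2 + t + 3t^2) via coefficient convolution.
Ascending coefficients: a = [2, -2, 3], b = [2, 1, 3]. c[0] = 2×2 = 4; c[1] = 2×1 + -2×2 = -2; c[2] = 2×3 + -2×1 + 3×2 = 10; c[3] = -2×3 + 3×1 = -3; c[4] = 3×3 = 9. Result coefficients: [4, -2, 10, -3, 9] → 4 - 2t + 10t^2 - 3t^3 + 9t^4

4 - 2t + 10t^2 - 3t^3 + 9t^4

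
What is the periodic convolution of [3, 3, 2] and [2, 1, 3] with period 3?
Use y[k] = Σ_j f[j]·g[(k-j) mod 3]. y[0] = 3×2 + 3×3 + 2×1 = 17; y[1] = 3×1 + 3×2 + 2×3 = 15; y[2] = 3×3 + 3×1 + 2×2 = 16. Result: [17, 15, 16]

[17, 15, 16]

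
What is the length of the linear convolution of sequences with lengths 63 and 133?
Linear/full convolution length: m + n - 1 = 63 + 133 - 1 = 195

195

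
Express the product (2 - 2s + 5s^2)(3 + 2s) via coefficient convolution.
Ascending coefficients: a = [2, -2, 5], b = [3, 2]. c[0] = 2×3 = 6; c[1] = 2×2 + -2×3 = -2; c[2] = -2×2 + 5×3 = 11; c[3] = 5×2 = 10. Result coefficients: [6, -2, 11, 10] → 6 - 2s + 11s^2 + 10s^3

6 - 2s + 11s^2 + 10s^3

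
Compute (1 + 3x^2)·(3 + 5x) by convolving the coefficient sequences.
Ascending coefficients: a = [1, 0, 3], b = [3, 5]. c[0] = 1×3 = 3; c[1] = 1×5 + 0×3 = 5; c[2] = 0×5 + 3×3 = 9; c[3] = 3×5 = 15. Result coefficients: [3, 5, 9, 15] → 3 + 5x + 9x^2 + 15x^3

3 + 5x + 9x^2 + 15x^3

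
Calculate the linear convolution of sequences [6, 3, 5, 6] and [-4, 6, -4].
y[0] = 6×-4 = -24; y[1] = 6×6 + 3×-4 = 24; y[2] = 6×-4 + 3×6 + 5×-4 = -26; y[3] = 3×-4 + 5×6 + 6×-4 = -6; y[4] = 5×-4 + 6×6 = 16; y[5] = 6×-4 = -24

[-24, 24, -26, -6, 16, -24]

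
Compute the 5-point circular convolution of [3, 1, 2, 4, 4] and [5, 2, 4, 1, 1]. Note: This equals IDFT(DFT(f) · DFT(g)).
Either evaluate y[k] = Σ_j f[j]·g[(k-j) mod 5] directly, or use IDFT(DFT(f) · DFT(g)). y[0] = 3×5 + 1×1 + 2×1 + 4×4 + 4×2 = 42; y[1] = 3×2 + 1×5 + 2×1 + 4×1 + 4×4 = 33; y[2] = 3×4 + 1×2 + 2×5 + 4×1 + 4×1 = 32; y[3] = 3×1 + 1×4 + 2×2 + 4×5 + 4×1 = 35; y[4] = 3×1 + 1×1 + 2×4 + 4×2 + 4×5 = 40. Result: [42, 33, 32, 35, 40]

[42, 33, 32, 35, 40]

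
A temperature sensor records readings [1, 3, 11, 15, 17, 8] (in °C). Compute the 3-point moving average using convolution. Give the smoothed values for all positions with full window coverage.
3-point moving average kernel = [1, 1, 1]. Apply in 'valid' mode (full window coverage): avg[0] = (1 + 3 + 11) / 3 = 5.0; avg[1] = (3 + 11 + 15) / 3 = 9.67; avg[2] = (11 + 15 + 17) / 3 = 14.33; avg[3] = (15 + 17 + 8) / 3 = 13.33. Smoothed values: [5.0, 9.67, 14.33, 13.33]

[5.0, 9.67, 14.33, 13.33]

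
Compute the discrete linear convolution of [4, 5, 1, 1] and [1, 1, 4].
y[0] = 4×1 = 4; y[1] = 4×1 + 5×1 = 9; y[2] = 4×4 + 5×1 + 1×1 = 22; y[3] = 5×4 + 1×1 + 1×1 = 22; y[4] = 1×4 + 1×1 = 5; y[5] = 1×4 = 4

[4, 9, 22, 22, 5, 4]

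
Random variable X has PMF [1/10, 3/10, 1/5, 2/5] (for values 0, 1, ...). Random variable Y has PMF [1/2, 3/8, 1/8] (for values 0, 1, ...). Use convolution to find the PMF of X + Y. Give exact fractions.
P(X+Y=k) = Σ_i P(X=i)·P(Y=k-i) — a convolution of [1/10, 3/10, 1/5, 2/5] and [1/2, 3/8, 1/8]. P(X+Y=0) = (1/10)×(1/2) = 1/20; P(X+Y=1) = (1/10)×(3/8) + (3/10)×(1/2) = 3/80 + 3/20 = 3/16; P(X+Y=2) = (1/10)×(1/8) + (3/10)×(3/8) + (1/5)×(1/2) = 1/80 + 9/80 + 1/10 = 9/40; P(X+Y=3) = (3/10)×(1/8) + (1/5)×(3/8) + (2/5)×(1/2) = 3/80 + 3/40 + 1/5 = 5/16; P(X+Y=4) = (1/5)×(1/8) + (2/5)×(3/8) = 1/40 + 3/20 = 7/40; P(X+Y=5) = (2/5)×(1/8) = 1/20. PMF: [1/20, 3/16, 9/40, 5/16, 7/40, 1/20] (sums to 1 ✓)

[1/20, 3/16, 9/40, 5/16, 7/40, 1/20]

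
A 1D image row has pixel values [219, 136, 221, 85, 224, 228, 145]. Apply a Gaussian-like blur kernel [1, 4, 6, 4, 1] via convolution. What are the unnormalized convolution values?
Convolve image row [219, 136, 221, 85, 224, 228, 145] with kernel [1, 4, 6, 4, 1]: y[0] = 219×1 = 219; y[1] = 219×4 + 136×1 = 1012; y[2] = 219×6 + 136×4 + 221×1 = 2079; y[3] = 219×4 + 136×6 + 221×4 + 85×1 = 2661; y[4] = 219×1 + 136×4 + 221×6 + 85×4 + 224×1 = 2653; y[5] = 136×1 + 221×4 + 85×6 + 224×4 + 228×1 = 2654; y[6] = 221×1 + 85×4 + 224×6 + 228×4 + 145×1 = 2962; y[7] = 85×1 + 224×4 + 228×6 + 145×4 = 2929; y[8] = 224×1 + 228×4 + 145×6 = 2006; y[9] = 228×1 + 145×4 = 808; y[10] = 145×1 = 145 → [219, 1012, 2079, 2661, 2653, 2654, 2962, 2929, 2006, 808, 145]. Normalization factor = sum(kernel) = 16.

[219, 1012, 2079, 2661, 2653, 2654, 2962, 2929, 2006, 808, 145]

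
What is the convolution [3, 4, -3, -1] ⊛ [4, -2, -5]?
y[0] = 3×4 = 12; y[1] = 3×-2 + 4×4 = 10; y[2] = 3×-5 + 4×-2 + -3×4 = -35; y[3] = 4×-5 + -3×-2 + -1×4 = -18; y[4] = -3×-5 + -1×-2 = 17; y[5] = -1×-5 = 5

[12, 10, -35, -18, 17, 5]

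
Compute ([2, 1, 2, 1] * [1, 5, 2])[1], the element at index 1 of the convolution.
Use y[k] = Σ_i a[i]·b[k-i] at k=1. y[1] = 2×5 + 1×1 = 11

11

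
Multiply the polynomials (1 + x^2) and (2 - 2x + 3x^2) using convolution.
Ascending coefficients: a = [1, 0, 1], b = [2, -2, 3]. c[0] = 1×2 = 2; c[1] = 1×-2 + 0×2 = -2; c[2] = 1×3 + 0×-2 + 1×2 = 5; c[3] = 0×3 + 1×-2 = -2; c[4] = 1×3 = 3. Result coefficients: [2, -2, 5, -2, 3] → 2 - 2x + 5x^2 - 2x^3 + 3x^4

2 - 2x + 5x^2 - 2x^3 + 3x^4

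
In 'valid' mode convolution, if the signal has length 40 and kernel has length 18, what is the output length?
'Valid' mode counts only positions where the kernel fully overlaps the signal: m - n + 1 = 40 - 18 + 1 = 23

23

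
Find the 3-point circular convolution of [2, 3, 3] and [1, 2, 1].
Use y[k] = Σ_j s[j]·t[(k-j) mod 3]. y[0] = 2×1 + 3×1 + 3×2 = 11; y[1] = 2×2 + 3×1 + 3×1 = 10; y[2] = 2×1 + 3×2 + 3×1 = 11. Result: [11, 10, 11]

[11, 10, 11]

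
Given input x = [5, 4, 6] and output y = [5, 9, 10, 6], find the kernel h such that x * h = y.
Output length 4 = len(x) + len(h) - 1 ⇒ len(h) = 2. Solve h forward using h[k] = (y[k] - Σ_{i≥1} x[i]·h[k-i]) / x[0]: h[0] = y[0] / x[0] = 5 / 5 = 1; h[1] = (y[1] - 4×1) / x[0] = (9 - 4×1) / 5 = 1. So h = [1, 1]. Forward-check [5, 4, 6] * [1, 1]: y[0] = 5×1 = 5; y[1] = 5×1 + 4×1 = 9; y[2] = 4×1 + 6×1 = 10; y[3] = 6×1 = 6 → [5, 9, 10, 6] ✓

[1, 1]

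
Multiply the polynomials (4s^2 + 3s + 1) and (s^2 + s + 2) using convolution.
Ascending coefficients: a = [1, 3, 4], b = [2, 1, 1]. c[0] = 1×2 = 2; c[1] = 1×1 + 3×2 = 7; c[2] = 1×1 + 3×1 + 4×2 = 12; c[3] = 3×1 + 4×1 = 7; c[4] = 4×1 = 4. Result coefficients: [2, 7, 12, 7, 4] → 4s^4 + 7s^3 + 12s^2 + 7s + 2

4s^4 + 7s^3 + 12s^2 + 7s + 2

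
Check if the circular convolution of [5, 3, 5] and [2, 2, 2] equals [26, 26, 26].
Recompute circular convolution of [5, 3, 5] and [2, 2, 2]: y[0] = 5×2 + 3×2 + 5×2 = 26; y[1] = 5×2 + 3×2 + 5×2 = 26; y[2] = 5×2 + 3×2 + 5×2 = 26 → [26, 26, 26]. Given [26, 26, 26] matches, so answer: Yes

Yes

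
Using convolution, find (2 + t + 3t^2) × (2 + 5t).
Ascending coefficients: a = [2, 1, 3], b = [2, 5]. c[0] = 2×2 = 4; c[1] = 2×5 + 1×2 = 12; c[2] = 1×5 + 3×2 = 11; c[3] = 3×5 = 15. Result coefficients: [4, 12, 11, 15] → 4 + 12t + 11t^2 + 15t^3

4 + 12t + 11t^2 + 15t^3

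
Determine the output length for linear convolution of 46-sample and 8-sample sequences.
Linear/full convolution length: m + n - 1 = 46 + 8 - 1 = 53

53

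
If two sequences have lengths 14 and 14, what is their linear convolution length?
Linear/full convolution length: m + n - 1 = 14 + 14 - 1 = 27

27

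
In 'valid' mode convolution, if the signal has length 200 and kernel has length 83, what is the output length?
'Valid' mode counts only positions where the kernel fully overlaps the signal: m - n + 1 = 200 - 83 + 1 = 118

118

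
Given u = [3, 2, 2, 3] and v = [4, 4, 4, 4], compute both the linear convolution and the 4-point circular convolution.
Linear: y_lin[0] = 3×4 = 12; y_lin[1] = 3×4 + 2×4 = 20; y_lin[2] = 3×4 + 2×4 + 2×4 = 28; y_lin[3] = 3×4 + 2×4 + 2×4 + 3×4 = 40; y_lin[4] = 2×4 + 2×4 + 3×4 = 28; y_lin[5] = 2×4 + 3×4 = 20; y_lin[6] = 3×4 = 12 → [12, 20, 28, 40, 28, 20, 12]. Circular (length 4): y[0] = 3×4 + 2×4 + 2×4 + 3×4 = 40; y[1] = 3×4 + 2×4 + 2×4 + 3×4 = 40; y[2] = 3×4 + 2×4 + 2×4 + 3×4 = 40; y[3] = 3×4 + 2×4 + 2×4 + 3×4 = 40 → [40, 40, 40, 40]

Linear: [12, 20, 28, 40, 28, 20, 12], Circular: [40, 40, 40, 40]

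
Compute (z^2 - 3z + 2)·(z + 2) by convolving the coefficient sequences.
Ascending coefficients: a = [2, -3, 1], b = [2, 1]. c[0] = 2×2 = 4; c[1] = 2×1 + -3×2 = -4; c[2] = -3×1 + 1×2 = -1; c[3] = 1×1 = 1. Result coefficients: [4, -4, -1, 1] → z^3 - z^2 - 4z + 4

z^3 - z^2 - 4z + 4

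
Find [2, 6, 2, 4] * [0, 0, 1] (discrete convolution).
y[0] = 2×0 = 0; y[1] = 2×0 + 6×0 = 0; y[2] = 2×1 + 6×0 + 2×0 = 2; y[3] = 6×1 + 2×0 + 4×0 = 6; y[4] = 2×1 + 4×0 = 2; y[5] = 4×1 = 4

[0, 0, 2, 6, 2, 4]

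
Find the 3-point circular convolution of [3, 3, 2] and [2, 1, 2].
Use y[k] = Σ_j x[j]·h[(k-j) mod 3]. y[0] = 3×2 + 3×2 + 2×1 = 14; y[1] = 3×1 + 3×2 + 2×2 = 13; y[2] = 3×2 + 3×1 + 2×2 = 13. Result: [14, 13, 13]

[14, 13, 13]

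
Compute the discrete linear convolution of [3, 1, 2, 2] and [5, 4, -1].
y[0] = 3×5 = 15; y[1] = 3×4 + 1×5 = 17; y[2] = 3×-1 + 1×4 + 2×5 = 11; y[3] = 1×-1 + 2×4 + 2×5 = 17; y[4] = 2×-1 + 2×4 = 6; y[5] = 2×-1 = -2

[15, 17, 11, 17, 6, -2]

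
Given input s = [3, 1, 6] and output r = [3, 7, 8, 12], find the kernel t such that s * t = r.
Output length 4 = len(s) + len(t) - 1 ⇒ len(t) = 2. Solve t forward using t[k] = (r[k] - Σ_{i≥1} s[i]·t[k-i]) / s[0]: t[0] = r[0] / s[0] = 3 / 3 = 1; t[1] = (r[1] - 1×1) / s[0] = (7 - 1×1) / 3 = 2. So t = [1, 2]. Forward-check [3, 1, 6] * [1, 2]: r[0] = 3×1 = 3; r[1] = 3×2 + 1×1 = 7; r[2] = 1×2 + 6×1 = 8; r[3] = 6×2 = 12 → [3, 7, 8, 12] ✓

[1, 2]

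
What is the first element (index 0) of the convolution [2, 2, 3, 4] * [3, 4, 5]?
Use y[k] = Σ_i a[i]·b[k-i] at k=0. y[0] = 2×3 = 6

6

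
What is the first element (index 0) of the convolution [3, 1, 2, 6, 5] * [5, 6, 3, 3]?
Use y[k] = Σ_i a[i]·b[k-i] at k=0. y[0] = 3×5 = 15

15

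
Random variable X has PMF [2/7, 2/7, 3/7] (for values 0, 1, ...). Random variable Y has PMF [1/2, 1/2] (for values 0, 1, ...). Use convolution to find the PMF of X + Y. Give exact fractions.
P(X+Y=k) = Σ_i P(X=i)·P(Y=k-i) — a convolution of [2/7, 2/7, 3/7] and [1/2, 1/2]. P(X+Y=0) = (2/7)×(1/2) = 1/7; P(X+Y=1) = (2/7)×(1/2) + (2/7)×(1/2) = 1/7 + 1/7 = 2/7; P(X+Y=2) = (2/7)×(1/2) + (3/7)×(1/2) = 1/7 + 3/14 = 5/14; P(X+Y=3) = (3/7)×(1/2) = 3/14. PMF: [1/7, 2/7, 5/14, 3/14] (sums to 1 ✓)

[1/7, 2/7, 5/14, 3/14]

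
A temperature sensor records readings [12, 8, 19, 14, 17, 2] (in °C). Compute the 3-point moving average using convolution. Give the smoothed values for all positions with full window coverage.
3-point moving average kernel = [1, 1, 1]. Apply in 'valid' mode (full window coverage): avg[0] = (12 + 8 + 19) / 3 = 13.0; avg[1] = (8 + 19 + 14) / 3 = 13.67; avg[2] = (19 + 14 + 17) / 3 = 16.67; avg[3] = (14 + 17 + 2) / 3 = 11.0. Smoothed values: [13.0, 13.67, 16.67, 11.0]

[13.0, 13.67, 16.67, 11.0]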